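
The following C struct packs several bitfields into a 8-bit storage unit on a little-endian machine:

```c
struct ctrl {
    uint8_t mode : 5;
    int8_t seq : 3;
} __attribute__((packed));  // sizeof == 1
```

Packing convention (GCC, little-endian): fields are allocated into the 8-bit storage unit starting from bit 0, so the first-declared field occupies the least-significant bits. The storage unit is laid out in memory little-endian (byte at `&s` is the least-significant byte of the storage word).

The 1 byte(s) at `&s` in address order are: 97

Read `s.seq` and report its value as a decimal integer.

-4

[0]=0x97 (little-endian) → word 0x97
mode [0+:5] = (word>>0) & 0x1f = 23
seq [5+:3] = (word>>5) & 0x7 = 4  ←
seq signed 3b, MSB=1: 4 - 8 = -4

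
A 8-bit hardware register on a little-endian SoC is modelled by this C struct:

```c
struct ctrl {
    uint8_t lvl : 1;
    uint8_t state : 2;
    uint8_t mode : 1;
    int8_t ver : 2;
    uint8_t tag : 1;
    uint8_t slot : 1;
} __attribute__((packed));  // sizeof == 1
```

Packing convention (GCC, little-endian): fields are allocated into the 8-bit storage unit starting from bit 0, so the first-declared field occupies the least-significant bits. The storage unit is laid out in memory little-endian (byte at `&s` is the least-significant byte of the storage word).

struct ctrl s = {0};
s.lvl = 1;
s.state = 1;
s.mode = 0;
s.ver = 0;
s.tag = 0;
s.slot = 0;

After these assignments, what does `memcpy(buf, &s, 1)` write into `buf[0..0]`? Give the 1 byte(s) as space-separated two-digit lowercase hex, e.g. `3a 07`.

03

lvl (1b) val=1 bits=0x1 at bit 0: 0x01
state (2b) val=1 bits=0x1 at bit 1: 0x03
mode (1b) val=0 bits=0x0 at bit 3: 0x03
ver (2b) val=0 bits=0x0 at bit 4: 0x03
tag (1b) val=0 bits=0x0 at bit 6: 0x03
slot (1b) val=0 bits=0x0 at bit 7: 0x03
word = 0x03 → little-endian bytes:
  [0]=0x03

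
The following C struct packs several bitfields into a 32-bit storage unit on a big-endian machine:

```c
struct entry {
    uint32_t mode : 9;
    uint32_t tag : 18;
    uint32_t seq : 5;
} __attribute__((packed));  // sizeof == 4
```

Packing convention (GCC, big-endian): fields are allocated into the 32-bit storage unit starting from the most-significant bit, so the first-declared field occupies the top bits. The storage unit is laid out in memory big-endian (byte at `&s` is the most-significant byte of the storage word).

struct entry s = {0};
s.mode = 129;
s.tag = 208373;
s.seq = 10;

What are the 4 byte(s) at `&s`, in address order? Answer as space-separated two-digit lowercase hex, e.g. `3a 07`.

40 e5 be aa

[23+:9] mode=129 & 0x1ff = 0x81; word=0x40800000
[5+:18] tag=208373 & 0x3ffff = 0x32df5; word=0x40e5bea0
[0+:5] seq=10 & 0x1f = 0xa; word=0x40e5beaa
word = 0x40e5beaa → big-endian bytes:
  [0]=0x40  [1]=0xe5  [2]=0xbe  [3]=0xaa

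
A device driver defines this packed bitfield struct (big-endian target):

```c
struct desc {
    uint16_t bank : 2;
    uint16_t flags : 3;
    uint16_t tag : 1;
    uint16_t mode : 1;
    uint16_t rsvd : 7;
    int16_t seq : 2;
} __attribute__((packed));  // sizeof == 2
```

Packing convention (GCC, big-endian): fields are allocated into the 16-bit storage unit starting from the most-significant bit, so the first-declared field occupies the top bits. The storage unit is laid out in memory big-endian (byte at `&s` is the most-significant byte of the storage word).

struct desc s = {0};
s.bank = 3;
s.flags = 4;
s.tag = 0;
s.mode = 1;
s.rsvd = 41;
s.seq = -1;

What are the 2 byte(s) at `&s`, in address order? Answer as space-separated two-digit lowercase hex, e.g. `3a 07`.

[14+:2] bank=3 & 0x3 = 0x3; word=0xc000
[11+:3] flags=4 & 0x7 = 0x4; word=0xe000
[10+:1] tag=0 & 0x1 = 0x0; word=0xe000
[9+:1] mode=1 & 0x1 = 0x1; word=0xe200
[2+:7] rsvd=41 & 0x7f = 0x29; word=0xe2a4
[0+:2] seq=-1 & 0x3 = 0x3; word=0xe2a7
word = 0xe2a7 → big-endian bytes:
  [0]=0xe2  [1]=0xa7

e2 a7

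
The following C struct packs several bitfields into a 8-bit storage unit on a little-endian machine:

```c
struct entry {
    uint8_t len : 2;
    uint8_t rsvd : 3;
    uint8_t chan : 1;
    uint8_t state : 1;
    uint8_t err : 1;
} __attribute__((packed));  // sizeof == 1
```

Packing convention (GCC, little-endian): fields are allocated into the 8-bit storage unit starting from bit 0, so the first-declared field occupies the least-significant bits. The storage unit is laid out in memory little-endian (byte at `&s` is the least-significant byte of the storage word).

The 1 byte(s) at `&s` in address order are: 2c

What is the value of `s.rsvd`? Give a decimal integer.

[0]=0x2c (little-endian) → word 0x2c
len [0+:2] = (word>>0) & 0x3 = 0
rsvd [2+:3] = (word>>2) & 0x7 = 3  ←
chan [5+:1] = (word>>5) & 0x1 = 1
state [6+:1] = (word>>6) & 0x1 = 0
err [7+:1] = (word>>7) & 0x1 = 0

3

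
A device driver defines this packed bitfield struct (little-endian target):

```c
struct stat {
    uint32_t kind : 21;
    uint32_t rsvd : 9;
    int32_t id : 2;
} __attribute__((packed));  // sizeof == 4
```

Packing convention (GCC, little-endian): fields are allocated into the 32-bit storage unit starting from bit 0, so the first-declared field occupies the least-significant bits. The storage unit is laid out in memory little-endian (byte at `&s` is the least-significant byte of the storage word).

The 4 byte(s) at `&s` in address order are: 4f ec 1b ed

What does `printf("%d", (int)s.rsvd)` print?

360

[0]=0x4f [1]=0xec [2]=0x1b [3]=0xed (little-endian) → word 0xed1bec4f
kind:21 @ bit 0 → (0xed1bec4f>>0)&0x1fffff = 0x1bec4f
rsvd:9 @ bit 21 → (0xed1bec4f>>21)&0x1ff = 0x168  ←
id:2 @ bit 30 → (0xed1bec4f>>30)&0x3 = 0x3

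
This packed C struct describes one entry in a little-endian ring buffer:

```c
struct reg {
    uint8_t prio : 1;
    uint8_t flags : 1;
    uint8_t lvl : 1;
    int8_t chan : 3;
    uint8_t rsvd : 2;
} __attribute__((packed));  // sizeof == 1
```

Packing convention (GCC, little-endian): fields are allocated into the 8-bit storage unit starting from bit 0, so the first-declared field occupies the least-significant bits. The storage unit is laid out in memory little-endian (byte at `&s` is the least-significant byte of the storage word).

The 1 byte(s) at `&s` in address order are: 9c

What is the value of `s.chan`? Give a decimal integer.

3

[0]=0x9c (little-endian) → word 0x9c
prio:1 @ bit 0 → (0x9c>>0)&0x1 = 0x0
flags:1 @ bit 1 → (0x9c>>1)&0x1 = 0x0
lvl:1 @ bit 2 → (0x9c>>2)&0x1 = 0x1
chan:3 @ bit 3 → (0x9c>>3)&0x7 = 0x3  ←
rsvd:2 @ bit 6 → (0x9c>>6)&0x3 = 0x2
chan signed 3b, MSB=0: value = 3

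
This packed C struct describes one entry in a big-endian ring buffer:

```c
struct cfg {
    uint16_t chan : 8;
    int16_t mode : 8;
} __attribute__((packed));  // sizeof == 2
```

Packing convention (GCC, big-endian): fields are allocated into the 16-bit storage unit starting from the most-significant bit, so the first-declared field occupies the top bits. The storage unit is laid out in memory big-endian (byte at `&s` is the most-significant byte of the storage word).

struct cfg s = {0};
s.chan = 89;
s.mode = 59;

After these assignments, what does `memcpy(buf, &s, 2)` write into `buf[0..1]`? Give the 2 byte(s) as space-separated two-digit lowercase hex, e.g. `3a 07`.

59 3b

chan:8 = 89 → 0x59 << 8 → word 0x5900
mode:8 = 59 → 0x3b << 0 → word 0x593b
word = 0x593b → big-endian bytes:
  [0]=0x59  [1]=0x3b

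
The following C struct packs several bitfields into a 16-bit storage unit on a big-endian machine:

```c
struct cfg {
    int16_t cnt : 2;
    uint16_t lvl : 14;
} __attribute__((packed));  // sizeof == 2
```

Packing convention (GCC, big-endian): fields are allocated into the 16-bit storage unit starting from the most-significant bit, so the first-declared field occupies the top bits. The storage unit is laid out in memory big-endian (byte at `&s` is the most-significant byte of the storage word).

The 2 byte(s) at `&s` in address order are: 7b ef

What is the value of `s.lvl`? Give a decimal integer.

15343

[0]=0x7b [1]=0xef (big-endian) → word 0x7bef
cnt:2 @ bit 14 → (0x7bef>>14)&0x3 = 0x1
lvl:14 @ bit 0 → (0x7bef>>0)&0x3fff = 0x3bef  ←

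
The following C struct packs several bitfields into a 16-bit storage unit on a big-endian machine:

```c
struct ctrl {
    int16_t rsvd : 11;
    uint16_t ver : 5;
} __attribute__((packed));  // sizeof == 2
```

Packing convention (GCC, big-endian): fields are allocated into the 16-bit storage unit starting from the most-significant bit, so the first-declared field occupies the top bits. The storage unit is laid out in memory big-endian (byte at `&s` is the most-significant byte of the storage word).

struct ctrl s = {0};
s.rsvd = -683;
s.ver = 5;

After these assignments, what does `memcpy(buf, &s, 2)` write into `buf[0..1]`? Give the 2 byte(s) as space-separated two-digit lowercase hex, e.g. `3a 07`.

aa a5

rsvd (11b) val=-683 bits=0x555 at bit 5: 0xaaa0
ver (5b) val=5 bits=0x5 at bit 0: 0xaaa5
word = 0xaaa5 → big-endian bytes:
  [0]=0xaa  [1]=0xa5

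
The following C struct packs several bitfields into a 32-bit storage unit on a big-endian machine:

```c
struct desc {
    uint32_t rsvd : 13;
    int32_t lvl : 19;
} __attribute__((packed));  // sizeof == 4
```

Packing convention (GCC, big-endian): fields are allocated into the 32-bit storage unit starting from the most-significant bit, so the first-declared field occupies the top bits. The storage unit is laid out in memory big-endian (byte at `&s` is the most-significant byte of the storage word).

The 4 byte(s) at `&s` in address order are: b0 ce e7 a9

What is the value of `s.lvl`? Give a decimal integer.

[0]=0xb0 [1]=0xce [2]=0xe7 [3]=0xa9 (big-endian) → word 0xb0cee7a9
rsvd:13 @ bit 19 → (0xb0cee7a9>>19)&0x1fff = 0x1619
lvl:19 @ bit 0 → (0xb0cee7a9>>0)&0x7ffff = 0x6e7a9  ←
lvl signed 19b, MSB=1: 452521 - 524288 = -71767

-71767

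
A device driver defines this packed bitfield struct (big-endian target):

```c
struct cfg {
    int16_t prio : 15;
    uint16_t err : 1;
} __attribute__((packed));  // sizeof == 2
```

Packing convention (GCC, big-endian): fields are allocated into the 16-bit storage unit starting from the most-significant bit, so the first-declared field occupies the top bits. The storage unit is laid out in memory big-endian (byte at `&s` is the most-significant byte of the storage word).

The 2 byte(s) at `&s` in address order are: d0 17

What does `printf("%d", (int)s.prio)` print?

[0]=0xd0 [1]=0x17 (big-endian) → word 0xd017
prio [1+:15] = (word>>1) & 0x7fff = 26635  ←
err [0+:1] = (word>>0) & 0x1 = 1
prio signed 15b, MSB=1: 26635 - 32768 = -6133

-6133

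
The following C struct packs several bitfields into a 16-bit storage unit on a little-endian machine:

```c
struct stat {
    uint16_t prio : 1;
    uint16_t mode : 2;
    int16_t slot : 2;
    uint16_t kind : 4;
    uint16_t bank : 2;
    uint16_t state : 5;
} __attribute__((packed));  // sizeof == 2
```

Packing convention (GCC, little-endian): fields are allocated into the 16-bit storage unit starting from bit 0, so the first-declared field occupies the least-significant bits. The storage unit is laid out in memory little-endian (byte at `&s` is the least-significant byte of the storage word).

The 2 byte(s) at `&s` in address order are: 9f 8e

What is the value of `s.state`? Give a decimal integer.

[0]=0x9f [1]=0x8e (little-endian) → word 0x8e9f
prio:1 @ bit 0 → (0x8e9f>>0)&0x1 = 0x1
mode:2 @ bit 1 → (0x8e9f>>1)&0x3 = 0x3
slot:2 @ bit 3 → (0x8e9f>>3)&0x3 = 0x3
kind:4 @ bit 5 → (0x8e9f>>5)&0xf = 0x4
bank:2 @ bit 9 → (0x8e9f>>9)&0x3 = 0x3
state:5 @ bit 11 → (0x8e9f>>11)&0x1f = 0x11  ←

17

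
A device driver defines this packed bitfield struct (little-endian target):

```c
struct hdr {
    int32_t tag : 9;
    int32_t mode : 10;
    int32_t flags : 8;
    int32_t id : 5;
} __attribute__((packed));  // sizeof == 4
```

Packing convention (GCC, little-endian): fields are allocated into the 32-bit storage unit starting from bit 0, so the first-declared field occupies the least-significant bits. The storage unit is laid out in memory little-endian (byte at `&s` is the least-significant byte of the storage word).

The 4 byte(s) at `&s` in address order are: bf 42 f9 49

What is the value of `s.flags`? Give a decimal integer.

63

[0]=0xbf [1]=0x42 [2]=0xf9 [3]=0x49 (little-endian) → word 0x49f942bf
tag:9 @ bit 0 → (0x49f942bf>>0)&0x1ff = 0xbf
mode:10 @ bit 9 → (0x49f942bf>>9)&0x3ff = 0xa1
flags:8 @ bit 19 → (0x49f942bf>>19)&0xff = 0x3f  ←
id:5 @ bit 27 → (0x49f942bf>>27)&0x1f = 0x9
flags signed 8b, MSB=0: value = 63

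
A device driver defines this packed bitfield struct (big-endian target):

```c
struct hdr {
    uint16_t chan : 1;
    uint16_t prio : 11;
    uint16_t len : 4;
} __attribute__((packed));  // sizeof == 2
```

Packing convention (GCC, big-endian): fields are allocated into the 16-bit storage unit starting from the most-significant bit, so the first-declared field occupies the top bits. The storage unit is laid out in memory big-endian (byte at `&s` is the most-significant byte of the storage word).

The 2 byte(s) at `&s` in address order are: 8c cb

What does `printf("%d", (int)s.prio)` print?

[0]=0x8c [1]=0xcb (big-endian) → word 0x8ccb
chan [15+:1] = (word>>15) & 0x1 = 1
prio [4+:11] = (word>>4) & 0x7ff = 204  ←
len [0+:4] = (word>>0) & 0xf = 11

204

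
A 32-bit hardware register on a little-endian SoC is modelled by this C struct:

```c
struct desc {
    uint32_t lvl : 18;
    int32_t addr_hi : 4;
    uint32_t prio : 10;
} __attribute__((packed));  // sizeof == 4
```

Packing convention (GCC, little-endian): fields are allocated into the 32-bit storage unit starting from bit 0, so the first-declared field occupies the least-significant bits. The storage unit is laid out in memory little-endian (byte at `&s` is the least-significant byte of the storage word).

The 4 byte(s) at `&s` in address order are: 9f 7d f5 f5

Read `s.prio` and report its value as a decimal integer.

[0]=0x9f [1]=0x7d [2]=0xf5 [3]=0xf5 (little-endian) → word 0xf5f57d9f
lvl:18 @ bit 0 → (0xf5f57d9f>>0)&0x3ffff = 0x17d9f
addr_hi:4 @ bit 18 → (0xf5f57d9f>>18)&0xf = 0xd
prio:10 @ bit 22 → (0xf5f57d9f>>22)&0x3ff = 0x3d7  ←

983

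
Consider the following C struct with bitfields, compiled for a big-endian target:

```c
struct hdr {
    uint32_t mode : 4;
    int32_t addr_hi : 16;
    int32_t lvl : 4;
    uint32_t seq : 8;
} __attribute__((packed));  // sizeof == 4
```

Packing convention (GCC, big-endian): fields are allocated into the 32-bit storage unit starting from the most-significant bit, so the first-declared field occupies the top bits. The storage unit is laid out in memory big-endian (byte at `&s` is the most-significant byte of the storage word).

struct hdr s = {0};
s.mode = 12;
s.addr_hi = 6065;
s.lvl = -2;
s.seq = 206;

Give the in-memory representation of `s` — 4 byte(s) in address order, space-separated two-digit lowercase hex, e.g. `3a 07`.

c1 7b 1e ce

[28+:4] mode=12 & 0xf = 0xc; word=0xc0000000
[12+:16] addr_hi=6065 & 0xffff = 0x17b1; word=0xc17b1000
[8+:4] lvl=-2 & 0xf = 0xe; word=0xc17b1e00
[0+:8] seq=206 & 0xff = 0xce; word=0xc17b1ece
word = 0xc17b1ece → big-endian bytes:
  [0]=0xc1  [1]=0x7b  [2]=0x1e  [3]=0xce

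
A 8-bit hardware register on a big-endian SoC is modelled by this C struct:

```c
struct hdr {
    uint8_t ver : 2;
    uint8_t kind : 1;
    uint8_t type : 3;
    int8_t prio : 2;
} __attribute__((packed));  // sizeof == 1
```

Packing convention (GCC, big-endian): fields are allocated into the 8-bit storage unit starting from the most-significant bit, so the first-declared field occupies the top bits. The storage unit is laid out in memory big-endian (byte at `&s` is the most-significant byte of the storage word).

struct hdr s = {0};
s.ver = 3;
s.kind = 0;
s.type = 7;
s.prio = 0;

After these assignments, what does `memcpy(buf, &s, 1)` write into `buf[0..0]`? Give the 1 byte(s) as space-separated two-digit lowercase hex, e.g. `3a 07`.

[6+:2] ver=3 & 0x3 = 0x3; word=0xc0
[5+:1] kind=0 & 0x1 = 0x0; word=0xc0
[2+:3] type=7 & 0x7 = 0x7; word=0xdc
[0+:2] prio=0 & 0x3 = 0x0; word=0xdc
word = 0xdc → big-endian bytes:
  [0]=0xdc

dc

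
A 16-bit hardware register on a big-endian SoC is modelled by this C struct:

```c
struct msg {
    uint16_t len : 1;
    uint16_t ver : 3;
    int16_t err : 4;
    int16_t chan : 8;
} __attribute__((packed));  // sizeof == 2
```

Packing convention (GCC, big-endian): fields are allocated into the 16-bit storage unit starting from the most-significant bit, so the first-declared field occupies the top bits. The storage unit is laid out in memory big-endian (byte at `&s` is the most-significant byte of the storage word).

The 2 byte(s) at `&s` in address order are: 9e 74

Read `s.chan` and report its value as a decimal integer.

116

[0]=0x9e [1]=0x74 (big-endian) → word 0x9e74
len [15+:1] = (word>>15) & 0x1 = 1
ver [12+:3] = (word>>12) & 0x7 = 1
err [8+:4] = (word>>8) & 0xf = 14
chan [0+:8] = (word>>0) & 0xff = 116  ←
chan signed 8b, MSB=0: value = 116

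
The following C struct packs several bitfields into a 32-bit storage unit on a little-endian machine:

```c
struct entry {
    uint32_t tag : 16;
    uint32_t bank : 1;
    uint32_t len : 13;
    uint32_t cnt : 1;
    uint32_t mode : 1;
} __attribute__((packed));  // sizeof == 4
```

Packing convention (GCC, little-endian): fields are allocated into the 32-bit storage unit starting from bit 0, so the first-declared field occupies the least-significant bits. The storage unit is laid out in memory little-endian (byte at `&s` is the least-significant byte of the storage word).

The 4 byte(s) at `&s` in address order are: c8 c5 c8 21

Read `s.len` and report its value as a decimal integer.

[0]=0xc8 [1]=0xc5 [2]=0xc8 [3]=0x21 (little-endian) → word 0x21c8c5c8
tag [0+:16] = (word>>0) & 0xffff = 50632
bank [16+:1] = (word>>16) & 0x1 = 0
len [17+:13] = (word>>17) & 0x1fff = 4324  ←
cnt [30+:1] = (word>>30) & 0x1 = 0
mode [31+:1] = (word>>31) & 0x1 = 0

4324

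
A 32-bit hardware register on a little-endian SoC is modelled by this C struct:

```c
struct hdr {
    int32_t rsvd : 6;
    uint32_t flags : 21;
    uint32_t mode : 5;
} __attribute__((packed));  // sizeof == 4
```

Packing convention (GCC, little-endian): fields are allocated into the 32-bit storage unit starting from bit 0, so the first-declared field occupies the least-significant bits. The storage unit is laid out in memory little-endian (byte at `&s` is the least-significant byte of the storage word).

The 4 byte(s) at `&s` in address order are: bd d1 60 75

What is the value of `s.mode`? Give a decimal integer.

[0]=0xbd [1]=0xd1 [2]=0x60 [3]=0x75 (little-endian) → word 0x7560d1bd
rsvd:6 @ bit 0 → (0x7560d1bd>>0)&0x3f = 0x3d
flags:21 @ bit 6 → (0x7560d1bd>>6)&0x1fffff = 0x158346
mode:5 @ bit 27 → (0x7560d1bd>>27)&0x1f = 0xe  ←

14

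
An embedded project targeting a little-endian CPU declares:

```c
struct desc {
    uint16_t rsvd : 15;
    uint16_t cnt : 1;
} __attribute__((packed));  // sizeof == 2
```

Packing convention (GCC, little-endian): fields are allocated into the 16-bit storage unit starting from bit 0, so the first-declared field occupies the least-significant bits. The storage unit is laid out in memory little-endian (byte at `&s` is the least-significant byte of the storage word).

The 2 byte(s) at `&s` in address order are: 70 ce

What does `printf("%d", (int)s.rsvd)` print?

[0]=0x70 [1]=0xce (little-endian) → word 0xce70
rsvd:15 @ bit 0 → (0xce70>>0)&0x7fff = 0x4e70  ←
cnt:1 @ bit 15 → (0xce70>>15)&0x1 = 0x1

20080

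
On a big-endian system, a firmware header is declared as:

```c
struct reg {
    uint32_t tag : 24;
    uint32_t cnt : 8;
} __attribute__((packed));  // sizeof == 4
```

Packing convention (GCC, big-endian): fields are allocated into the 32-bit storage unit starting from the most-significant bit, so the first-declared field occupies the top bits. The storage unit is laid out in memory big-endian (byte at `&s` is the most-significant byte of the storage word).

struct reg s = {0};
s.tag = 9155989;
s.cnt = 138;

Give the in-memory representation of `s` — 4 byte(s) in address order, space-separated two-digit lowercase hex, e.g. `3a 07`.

8b b5 95 8a

[8+:24] tag=9155989 & 0xffffff = 0x8bb595; word=0x8bb59500
[0+:8] cnt=138 & 0xff = 0x8a; word=0x8bb5958a
word = 0x8bb5958a → big-endian bytes:
  [0]=0x8b  [1]=0xb5  [2]=0x95  [3]=0x8a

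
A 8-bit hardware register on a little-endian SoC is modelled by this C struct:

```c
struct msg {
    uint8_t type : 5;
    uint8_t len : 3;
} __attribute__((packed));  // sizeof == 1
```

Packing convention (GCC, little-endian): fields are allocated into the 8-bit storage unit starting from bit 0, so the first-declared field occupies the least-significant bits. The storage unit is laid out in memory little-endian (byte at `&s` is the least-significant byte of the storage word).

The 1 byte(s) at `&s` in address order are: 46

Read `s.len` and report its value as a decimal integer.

[0]=0x46 (little-endian) → word 0x46
type [0+:5] = (word>>0) & 0x1f = 6
len [5+:3] = (word>>5) & 0x7 = 2  ←

2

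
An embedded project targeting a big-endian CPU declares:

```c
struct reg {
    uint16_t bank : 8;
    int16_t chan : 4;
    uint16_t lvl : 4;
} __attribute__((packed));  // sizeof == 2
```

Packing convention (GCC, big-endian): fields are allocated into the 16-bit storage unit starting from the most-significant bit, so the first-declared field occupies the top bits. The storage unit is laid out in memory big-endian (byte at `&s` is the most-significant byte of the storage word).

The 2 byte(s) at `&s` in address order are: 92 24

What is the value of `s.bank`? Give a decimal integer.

[0]=0x92 [1]=0x24 (big-endian) → word 0x9224
bank [8+:8] = (word>>8) & 0xff = 146  ←
chan [4+:4] = (word>>4) & 0xf = 2
lvl [0+:4] = (word>>0) & 0xf = 4

146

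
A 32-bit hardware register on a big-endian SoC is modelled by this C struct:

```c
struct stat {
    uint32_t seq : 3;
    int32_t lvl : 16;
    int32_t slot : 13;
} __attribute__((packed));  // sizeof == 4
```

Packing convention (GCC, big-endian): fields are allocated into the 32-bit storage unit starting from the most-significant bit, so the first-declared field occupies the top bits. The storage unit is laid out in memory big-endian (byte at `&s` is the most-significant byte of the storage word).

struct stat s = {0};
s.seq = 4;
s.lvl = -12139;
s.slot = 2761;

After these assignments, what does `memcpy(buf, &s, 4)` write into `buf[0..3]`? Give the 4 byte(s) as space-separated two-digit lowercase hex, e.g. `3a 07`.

seq (3b) val=4 bits=0x4 at bit 29: 0x80000000
lvl (16b) val=-12139 bits=0xd095 at bit 13: 0x9a12a000
slot (13b) val=2761 bits=0xac9 at bit 0: 0x9a12aac9
word = 0x9a12aac9 → big-endian bytes:
  [0]=0x9a  [1]=0x12  [2]=0xaa  [3]=0xc9

9a 12 aa c9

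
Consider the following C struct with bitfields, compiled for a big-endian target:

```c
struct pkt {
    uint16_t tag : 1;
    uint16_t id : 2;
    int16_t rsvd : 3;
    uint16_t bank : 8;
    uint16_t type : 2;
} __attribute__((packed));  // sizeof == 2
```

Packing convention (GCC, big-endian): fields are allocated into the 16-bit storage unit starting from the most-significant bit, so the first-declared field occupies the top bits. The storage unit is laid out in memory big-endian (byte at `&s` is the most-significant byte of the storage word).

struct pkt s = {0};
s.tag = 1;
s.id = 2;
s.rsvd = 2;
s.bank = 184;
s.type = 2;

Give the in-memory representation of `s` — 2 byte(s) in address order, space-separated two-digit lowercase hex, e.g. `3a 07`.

ca e2

tag:1 = 1 → 0x1 << 15 → word 0x8000
id:2 = 2 → 0x2 << 13 → word 0xc000
rsvd:3 = 2 → 0x2 << 10 → word 0xc800
bank:8 = 184 → 0xb8 << 2 → word 0xcae0
type:2 = 2 → 0x2 << 0 → word 0xcae2
word = 0xcae2 → big-endian bytes:
  [0]=0xca  [1]=0xe2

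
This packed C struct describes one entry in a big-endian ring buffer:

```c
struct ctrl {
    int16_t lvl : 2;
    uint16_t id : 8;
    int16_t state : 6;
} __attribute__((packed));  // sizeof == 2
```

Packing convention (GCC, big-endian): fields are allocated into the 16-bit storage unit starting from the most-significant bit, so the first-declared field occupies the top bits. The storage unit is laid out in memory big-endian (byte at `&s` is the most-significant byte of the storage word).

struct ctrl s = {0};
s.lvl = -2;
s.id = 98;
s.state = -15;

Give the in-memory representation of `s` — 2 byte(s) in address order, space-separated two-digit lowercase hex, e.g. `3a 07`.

lvl (2b) val=-2 bits=0x2 at bit 14: 0x8000
id (8b) val=98 bits=0x62 at bit 6: 0x9880
state (6b) val=-15 bits=0x31 at bit 0: 0x98b1
word = 0x98b1 → big-endian bytes:
  [0]=0x98  [1]=0xb1

98 b1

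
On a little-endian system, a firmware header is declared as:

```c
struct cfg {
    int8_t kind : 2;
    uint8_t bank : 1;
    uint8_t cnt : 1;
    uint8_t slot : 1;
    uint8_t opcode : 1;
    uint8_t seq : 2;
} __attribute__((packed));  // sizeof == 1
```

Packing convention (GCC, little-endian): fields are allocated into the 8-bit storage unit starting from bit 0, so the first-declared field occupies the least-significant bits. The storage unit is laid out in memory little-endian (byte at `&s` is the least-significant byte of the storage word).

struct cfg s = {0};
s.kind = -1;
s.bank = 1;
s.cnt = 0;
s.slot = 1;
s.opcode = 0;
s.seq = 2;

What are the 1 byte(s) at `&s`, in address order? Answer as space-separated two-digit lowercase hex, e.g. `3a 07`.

[0+:2] kind=-1 & 0x3 = 0x3; word=0x03
[2+:1] bank=1 & 0x1 = 0x1; word=0x07
[3+:1] cnt=0 & 0x1 = 0x0; word=0x07
[4+:1] slot=1 & 0x1 = 0x1; word=0x17
[5+:1] opcode=0 & 0x1 = 0x0; word=0x17
[6+:2] seq=2 & 0x3 = 0x2; word=0x97
word = 0x97 → little-endian bytes:
  [0]=0x97

97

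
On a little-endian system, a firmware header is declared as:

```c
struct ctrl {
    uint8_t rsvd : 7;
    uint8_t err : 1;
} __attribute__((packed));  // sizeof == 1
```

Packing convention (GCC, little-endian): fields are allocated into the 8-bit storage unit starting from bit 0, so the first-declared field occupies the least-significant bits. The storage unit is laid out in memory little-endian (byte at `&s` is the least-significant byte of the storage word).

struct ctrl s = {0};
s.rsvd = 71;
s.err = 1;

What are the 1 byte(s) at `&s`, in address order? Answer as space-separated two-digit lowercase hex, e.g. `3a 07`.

rsvd:7 = 71 → 0x47 << 0 → word 0x47
err:1 = 1 → 0x1 << 7 → word 0xc7
word = 0xc7 → little-endian bytes:
  [0]=0xc7

c7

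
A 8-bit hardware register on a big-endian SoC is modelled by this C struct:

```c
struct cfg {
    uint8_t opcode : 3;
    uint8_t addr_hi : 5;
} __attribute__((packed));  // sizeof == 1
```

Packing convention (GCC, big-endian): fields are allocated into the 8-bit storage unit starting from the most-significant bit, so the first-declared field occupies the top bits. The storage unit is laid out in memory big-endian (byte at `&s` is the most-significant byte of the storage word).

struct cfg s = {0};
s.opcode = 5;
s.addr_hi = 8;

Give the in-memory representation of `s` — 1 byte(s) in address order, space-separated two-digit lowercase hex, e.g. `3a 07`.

opcode:3 = 5 → 0x5 << 5 → word 0xa0
addr_hi:5 = 8 → 0x8 << 0 → word 0xa8
word = 0xa8 → big-endian bytes:
  [0]=0xa8

a8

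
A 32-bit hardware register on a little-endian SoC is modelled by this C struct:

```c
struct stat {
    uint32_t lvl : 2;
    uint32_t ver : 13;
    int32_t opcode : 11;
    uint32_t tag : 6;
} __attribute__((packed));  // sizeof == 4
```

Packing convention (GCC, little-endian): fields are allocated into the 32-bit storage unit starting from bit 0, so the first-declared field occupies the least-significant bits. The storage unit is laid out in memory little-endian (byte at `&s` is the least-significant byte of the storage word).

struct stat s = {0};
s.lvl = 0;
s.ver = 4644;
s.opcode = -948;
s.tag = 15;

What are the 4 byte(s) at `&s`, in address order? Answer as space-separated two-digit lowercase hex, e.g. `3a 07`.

lvl:2 = 0 → 0x0 << 0 → word 0x00000000
ver:13 = 4644 → 0x1224 << 2 → word 0x00004890
opcode:11 = -948 → 0x44c << 15 → word 0x02264890
tag:6 = 15 → 0xf << 26 → word 0x3e264890
word = 0x3e264890 → little-endian bytes:
  [0]=0x90  [1]=0x48  [2]=0x26  [3]=0x3e

90 48 26 3e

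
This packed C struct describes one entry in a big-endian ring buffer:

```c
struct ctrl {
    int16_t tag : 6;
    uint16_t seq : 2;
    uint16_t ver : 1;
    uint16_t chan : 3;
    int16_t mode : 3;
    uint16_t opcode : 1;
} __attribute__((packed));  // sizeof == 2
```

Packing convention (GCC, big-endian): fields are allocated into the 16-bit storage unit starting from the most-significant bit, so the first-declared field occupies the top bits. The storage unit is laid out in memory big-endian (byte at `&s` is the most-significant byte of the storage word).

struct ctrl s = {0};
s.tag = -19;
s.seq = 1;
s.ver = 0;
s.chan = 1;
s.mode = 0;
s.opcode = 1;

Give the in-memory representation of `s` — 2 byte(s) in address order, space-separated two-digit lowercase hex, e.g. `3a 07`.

[10+:6] tag=-19 & 0x3f = 0x2d; word=0xb400
[8+:2] seq=1 & 0x3 = 0x1; word=0xb500
[7+:1] ver=0 & 0x1 = 0x0; word=0xb500
[4+:3] chan=1 & 0x7 = 0x1; word=0xb510
[1+:3] mode=0 & 0x7 = 0x0; word=0xb510
[0+:1] opcode=1 & 0x1 = 0x1; word=0xb511
word = 0xb511 → big-endian bytes:
  [0]=0xb5  [1]=0x11

b5 11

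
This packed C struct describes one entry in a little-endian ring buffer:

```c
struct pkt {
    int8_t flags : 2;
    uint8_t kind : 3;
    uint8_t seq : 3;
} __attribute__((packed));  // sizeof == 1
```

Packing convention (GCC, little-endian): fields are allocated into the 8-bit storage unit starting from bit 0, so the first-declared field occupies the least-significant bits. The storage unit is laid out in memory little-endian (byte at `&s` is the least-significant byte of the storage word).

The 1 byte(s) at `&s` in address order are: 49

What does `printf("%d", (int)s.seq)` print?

[0]=0x49 (little-endian) → word 0x49
flags [0+:2] = (word>>0) & 0x3 = 1
kind [2+:3] = (word>>2) & 0x7 = 2
seq [5+:3] = (word>>5) & 0x7 = 2  ←

2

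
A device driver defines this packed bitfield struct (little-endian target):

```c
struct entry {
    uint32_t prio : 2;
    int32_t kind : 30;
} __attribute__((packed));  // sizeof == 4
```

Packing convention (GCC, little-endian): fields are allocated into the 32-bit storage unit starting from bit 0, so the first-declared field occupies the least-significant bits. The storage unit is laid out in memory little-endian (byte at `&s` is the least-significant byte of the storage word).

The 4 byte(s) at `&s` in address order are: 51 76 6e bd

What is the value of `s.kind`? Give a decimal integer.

-279208556

[0]=0x51 [1]=0x76 [2]=0x6e [3]=0xbd (little-endian) → word 0xbd6e7651
prio [0+:2] = (word>>0) & 0x3 = 1
kind [2+:30] = (word>>2) & 0x3fffffff = 794533268  ←
kind signed 30b, MSB=1: 794533268 - 1073741824 = -279208556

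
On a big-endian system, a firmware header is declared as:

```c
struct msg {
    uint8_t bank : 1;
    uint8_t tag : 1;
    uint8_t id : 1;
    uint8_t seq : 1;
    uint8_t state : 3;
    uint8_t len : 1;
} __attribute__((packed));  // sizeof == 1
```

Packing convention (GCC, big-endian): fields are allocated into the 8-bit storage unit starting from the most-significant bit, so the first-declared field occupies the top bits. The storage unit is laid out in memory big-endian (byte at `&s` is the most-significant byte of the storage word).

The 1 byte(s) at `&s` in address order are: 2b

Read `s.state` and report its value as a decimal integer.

[0]=0x2b (big-endian) → word 0x2b
bank:1 @ bit 7 → (0x2b>>7)&0x1 = 0x0
tag:1 @ bit 6 → (0x2b>>6)&0x1 = 0x0
id:1 @ bit 5 → (0x2b>>5)&0x1 = 0x1
seq:1 @ bit 4 → (0x2b>>4)&0x1 = 0x0
state:3 @ bit 1 → (0x2b>>1)&0x7 = 0x5  ←
len:1 @ bit 0 → (0x2b>>0)&0x1 = 0x1

5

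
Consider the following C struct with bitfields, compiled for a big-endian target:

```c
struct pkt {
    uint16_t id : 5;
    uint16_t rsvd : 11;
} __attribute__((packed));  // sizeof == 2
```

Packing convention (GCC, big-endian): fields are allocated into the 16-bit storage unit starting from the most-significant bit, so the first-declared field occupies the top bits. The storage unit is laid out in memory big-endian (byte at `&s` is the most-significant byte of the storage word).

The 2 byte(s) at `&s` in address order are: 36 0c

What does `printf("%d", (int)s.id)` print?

6

[0]=0x36 [1]=0x0c (big-endian) → word 0x360c
id:5 @ bit 11 → (0x360c>>11)&0x1f = 0x6  ←
rsvd:11 @ bit 0 → (0x360c>>0)&0x7ff = 0x60c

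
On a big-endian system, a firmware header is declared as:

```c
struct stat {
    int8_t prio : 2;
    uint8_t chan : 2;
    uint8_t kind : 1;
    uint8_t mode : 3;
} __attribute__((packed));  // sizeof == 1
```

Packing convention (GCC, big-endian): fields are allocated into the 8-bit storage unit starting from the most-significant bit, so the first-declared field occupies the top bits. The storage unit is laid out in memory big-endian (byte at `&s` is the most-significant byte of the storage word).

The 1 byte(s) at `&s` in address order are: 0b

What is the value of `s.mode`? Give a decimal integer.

3

[0]=0x0b (big-endian) → word 0x0b
prio:2 @ bit 6 → (0x0b>>6)&0x3 = 0x0
chan:2 @ bit 4 → (0x0b>>4)&0x3 = 0x0
kind:1 @ bit 3 → (0x0b>>3)&0x1 = 0x1
mode:3 @ bit 0 → (0x0b>>0)&0x7 = 0x3  ←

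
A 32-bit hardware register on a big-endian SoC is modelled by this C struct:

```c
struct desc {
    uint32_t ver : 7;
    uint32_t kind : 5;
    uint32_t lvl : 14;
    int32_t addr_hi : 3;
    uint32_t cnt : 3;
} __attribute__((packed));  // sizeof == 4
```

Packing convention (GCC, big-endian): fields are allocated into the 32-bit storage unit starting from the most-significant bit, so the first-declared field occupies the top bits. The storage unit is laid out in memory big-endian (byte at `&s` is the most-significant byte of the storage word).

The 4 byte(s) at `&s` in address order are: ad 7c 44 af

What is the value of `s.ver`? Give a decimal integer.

[0]=0xad [1]=0x7c [2]=0x44 [3]=0xaf (big-endian) → word 0xad7c44af
ver:7 @ bit 25 → (0xad7c44af>>25)&0x7f = 0x56  ←
kind:5 @ bit 20 → (0xad7c44af>>20)&0x1f = 0x17
lvl:14 @ bit 6 → (0xad7c44af>>6)&0x3fff = 0x3112
addr_hi:3 @ bit 3 → (0xad7c44af>>3)&0x7 = 0x5
cnt:3 @ bit 0 → (0xad7c44af>>0)&0x7 = 0x7

86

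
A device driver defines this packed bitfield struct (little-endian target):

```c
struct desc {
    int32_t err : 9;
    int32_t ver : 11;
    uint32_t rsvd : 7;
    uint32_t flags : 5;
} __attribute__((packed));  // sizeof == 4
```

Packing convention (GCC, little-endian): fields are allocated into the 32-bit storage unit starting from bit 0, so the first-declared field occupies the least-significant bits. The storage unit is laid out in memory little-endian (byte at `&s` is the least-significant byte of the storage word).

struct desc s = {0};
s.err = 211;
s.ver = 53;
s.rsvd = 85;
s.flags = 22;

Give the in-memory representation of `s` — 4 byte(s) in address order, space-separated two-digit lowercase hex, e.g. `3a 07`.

err:9 = 211 → 0xd3 << 0 → word 0x000000d3
ver:11 = 53 → 0x35 << 9 → word 0x00006ad3
rsvd:7 = 85 → 0x55 << 20 → word 0x05506ad3
flags:5 = 22 → 0x16 << 27 → word 0xb5506ad3
word = 0xb5506ad3 → little-endian bytes:
  [0]=0xd3  [1]=0x6a  [2]=0x50  [3]=0xb5

d3 6a 50 b5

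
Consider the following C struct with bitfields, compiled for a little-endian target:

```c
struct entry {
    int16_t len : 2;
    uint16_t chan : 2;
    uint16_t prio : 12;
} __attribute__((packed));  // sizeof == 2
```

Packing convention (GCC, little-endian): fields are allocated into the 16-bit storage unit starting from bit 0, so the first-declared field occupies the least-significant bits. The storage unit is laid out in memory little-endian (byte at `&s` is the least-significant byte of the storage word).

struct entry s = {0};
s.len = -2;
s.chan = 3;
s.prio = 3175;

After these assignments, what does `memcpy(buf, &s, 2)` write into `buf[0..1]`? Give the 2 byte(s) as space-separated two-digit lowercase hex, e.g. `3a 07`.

[0+:2] len=-2 & 0x3 = 0x2; word=0x0002
[2+:2] chan=3 & 0x3 = 0x3; word=0x000e
[4+:12] prio=3175 & 0xfff = 0xc67; word=0xc67e
word = 0xc67e → little-endian bytes:
  [0]=0x7e  [1]=0xc6

7e c6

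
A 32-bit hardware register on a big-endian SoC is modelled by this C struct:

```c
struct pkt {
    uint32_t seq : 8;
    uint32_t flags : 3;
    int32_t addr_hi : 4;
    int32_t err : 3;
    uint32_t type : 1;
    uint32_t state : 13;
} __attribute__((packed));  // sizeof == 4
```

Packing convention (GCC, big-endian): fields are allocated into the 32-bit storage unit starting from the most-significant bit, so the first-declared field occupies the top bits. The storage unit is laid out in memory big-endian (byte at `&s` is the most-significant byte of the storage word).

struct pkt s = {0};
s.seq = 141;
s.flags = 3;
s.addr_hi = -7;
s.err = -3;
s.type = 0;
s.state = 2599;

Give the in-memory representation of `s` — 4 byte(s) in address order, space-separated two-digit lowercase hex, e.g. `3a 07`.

seq (8b) val=141 bits=0x8d at bit 24: 0x8d000000
flags (3b) val=3 bits=0x3 at bit 21: 0x8d600000
addr_hi (4b) val=-7 bits=0x9 at bit 17: 0x8d720000
err (3b) val=-3 bits=0x5 at bit 14: 0x8d734000
type (1b) val=0 bits=0x0 at bit 13: 0x8d734000
state (13b) val=2599 bits=0xa27 at bit 0: 0x8d734a27
word = 0x8d734a27 → big-endian bytes:
  [0]=0x8d  [1]=0x73  [2]=0x4a  [3]=0x27

8d 73 4a 27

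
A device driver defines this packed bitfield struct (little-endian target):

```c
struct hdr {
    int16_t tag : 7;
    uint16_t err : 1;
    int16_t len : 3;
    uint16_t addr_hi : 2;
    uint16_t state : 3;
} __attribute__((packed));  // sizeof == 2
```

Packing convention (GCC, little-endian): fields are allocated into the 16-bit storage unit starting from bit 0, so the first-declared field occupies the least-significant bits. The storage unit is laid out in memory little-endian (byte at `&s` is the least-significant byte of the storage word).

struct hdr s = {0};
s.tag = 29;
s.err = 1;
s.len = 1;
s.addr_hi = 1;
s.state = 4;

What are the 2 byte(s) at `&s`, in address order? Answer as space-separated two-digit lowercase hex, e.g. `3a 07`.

9d 89

[0+:7] tag=29 & 0x7f = 0x1d; word=0x001d
[7+:1] err=1 & 0x1 = 0x1; word=0x009d
[8+:3] len=1 & 0x7 = 0x1; word=0x019d
[11+:2] addr_hi=1 & 0x3 = 0x1; word=0x099d
[13+:3] state=4 & 0x7 = 0x4; word=0x899d
word = 0x899d → little-endian bytes:
  [0]=0x9d  [1]=0x89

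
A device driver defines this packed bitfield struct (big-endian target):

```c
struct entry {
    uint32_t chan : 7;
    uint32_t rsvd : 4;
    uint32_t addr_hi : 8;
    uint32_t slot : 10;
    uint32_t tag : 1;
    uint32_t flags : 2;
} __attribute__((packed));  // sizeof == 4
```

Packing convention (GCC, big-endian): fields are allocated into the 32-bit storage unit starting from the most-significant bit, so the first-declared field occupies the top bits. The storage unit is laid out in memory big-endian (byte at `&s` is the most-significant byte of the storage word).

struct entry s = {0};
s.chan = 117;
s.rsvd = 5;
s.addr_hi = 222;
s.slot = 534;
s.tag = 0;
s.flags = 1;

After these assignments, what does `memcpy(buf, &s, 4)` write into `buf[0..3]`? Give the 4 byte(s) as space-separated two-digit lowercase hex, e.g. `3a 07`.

ea bb d0 b1

chan:7 = 117 → 0x75 << 25 → word 0xea000000
rsvd:4 = 5 → 0x5 << 21 → word 0xeaa00000
addr_hi:8 = 222 → 0xde << 13 → word 0xeabbc000
slot:10 = 534 → 0x216 << 3 → word 0xeabbd0b0
tag:1 = 0 → 0x0 << 2 → word 0xeabbd0b0
flags:2 = 1 → 0x1 << 0 → word 0xeabbd0b1
word = 0xeabbd0b1 → big-endian bytes:
  [0]=0xea  [1]=0xbb  [2]=0xd0  [3]=0xb1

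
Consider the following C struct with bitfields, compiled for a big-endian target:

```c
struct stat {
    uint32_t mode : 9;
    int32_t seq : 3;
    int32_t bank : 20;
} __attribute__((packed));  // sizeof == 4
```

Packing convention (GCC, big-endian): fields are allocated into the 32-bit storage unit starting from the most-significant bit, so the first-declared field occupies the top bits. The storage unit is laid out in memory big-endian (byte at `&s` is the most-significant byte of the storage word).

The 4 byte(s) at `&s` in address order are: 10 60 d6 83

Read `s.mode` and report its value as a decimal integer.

32

[0]=0x10 [1]=0x60 [2]=0xd6 [3]=0x83 (big-endian) → word 0x1060d683
mode [23+:9] = (word>>23) & 0x1ff = 32  ←
seq [20+:3] = (word>>20) & 0x7 = 6
bank [0+:20] = (word>>0) & 0xfffff = 54915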